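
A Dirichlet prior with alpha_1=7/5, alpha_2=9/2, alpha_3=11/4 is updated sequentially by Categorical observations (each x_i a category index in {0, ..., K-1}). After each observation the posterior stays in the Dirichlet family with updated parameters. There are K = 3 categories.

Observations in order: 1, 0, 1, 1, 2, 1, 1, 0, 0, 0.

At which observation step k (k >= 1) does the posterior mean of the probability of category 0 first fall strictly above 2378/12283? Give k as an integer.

obs 1: x=1 → posterior Dirichlet(7/5, 11/2, 11/4)
obs 2: x=0 → posterior Dirichlet(12/5, 11/2, 11/4)
obs 3: x=1 → posterior Dirichlet(12/5, 13/2, 11/4)
obs 4: x=1 → posterior Dirichlet(12/5, 15/2, 11/4)
obs 5: x=2 → posterior Dirichlet(12/5, 15/2, 15/4)
obs 6: x=1 → posterior Dirichlet(12/5, 17/2, 15/4)
obs 7: x=1 → posterior Dirichlet(12/5, 19/2, 15/4)
obs 8: x=0 → posterior Dirichlet(17/5, 19/2, 15/4)
obs 9: x=0 → posterior Dirichlet(22/5, 19/2, 15/4)
obs 10: x=0 → posterior Dirichlet(27/5, 19/2, 15/4)

k = 2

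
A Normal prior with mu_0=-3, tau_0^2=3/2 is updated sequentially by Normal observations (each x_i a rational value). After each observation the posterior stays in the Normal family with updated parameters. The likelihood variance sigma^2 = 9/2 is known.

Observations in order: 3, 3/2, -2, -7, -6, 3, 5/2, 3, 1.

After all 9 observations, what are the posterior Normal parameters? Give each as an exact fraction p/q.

obs 1: x=3 → posterior Normal(-3/2, 9/8)
obs 2: x=3/2 → posterior Normal(-9/10, 9/10)
obs 3: x=-2 → posterior Normal(-13/12, 3/4)
obs 4: x=-7 → posterior Normal(-27/14, 9/14)
obs 5: x=-6 → posterior Normal(-39/16, 9/16)
obs 6: x=3 → posterior Normal(-11/6, 1/2)
obs 7: x=5/2 → posterior Normal(-7/5, 9/20)
obs 8: x=3 → posterior Normal(-1, 9/22)
obs 9: x=1 → posterior Normal(-5/6, 3/8)

mu_0=-5/6, tau_0^2=3/8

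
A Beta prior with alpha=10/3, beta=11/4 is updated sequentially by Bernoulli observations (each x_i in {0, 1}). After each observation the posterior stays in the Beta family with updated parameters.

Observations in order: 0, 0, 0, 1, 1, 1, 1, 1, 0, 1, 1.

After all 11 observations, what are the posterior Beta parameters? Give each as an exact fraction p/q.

obs 1: x=0 → posterior Beta(10/3, 15/4)
obs 2: x=0 → posterior Beta(10/3, 19/4)
obs 3: x=0 → posterior Beta(10/3, 23/4)
obs 4: x=1 → posterior Beta(13/3, 23/4)
obs 5: x=1 → posterior Beta(16/3, 23/4)
obs 6: x=1 → posterior Beta(19/3, 23/4)
obs 7: x=1 → posterior Beta(22/3, 23/4)
obs 8: x=1 → posterior Beta(25/3, 23/4)
obs 9: x=0 → posterior Beta(25/3, 27/4)
obs 10: x=1 → posterior Beta(28/3, 27/4)
obs 11: x=1 → posterior Beta(31/3, 27/4)

alpha=31/3, beta=27/4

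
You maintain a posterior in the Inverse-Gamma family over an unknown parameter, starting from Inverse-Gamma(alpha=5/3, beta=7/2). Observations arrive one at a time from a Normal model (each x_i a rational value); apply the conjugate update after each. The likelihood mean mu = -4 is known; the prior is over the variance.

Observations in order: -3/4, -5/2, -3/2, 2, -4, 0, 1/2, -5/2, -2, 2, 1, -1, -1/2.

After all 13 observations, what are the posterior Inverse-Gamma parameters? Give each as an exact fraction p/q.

obs 1: x=-3/4 → posterior Inverse-Gamma(13/6, 281/32)
obs 2: x=-5/2 → posterior Inverse-Gamma(8/3, 317/32)
obs 3: x=-3/2 → posterior Inverse-Gamma(19/6, 417/32)
obs 4: x=2 → posterior Inverse-Gamma(11/3, 993/32)
obs 5: x=-4 → posterior Inverse-Gamma(25/6, 993/32)
obs 6: x=0 → posterior Inverse-Gamma(14/3, 1249/32)
obs 7: x=1/2 → posterior Inverse-Gamma(31/6, 1573/32)
obs 8: x=-5/2 → posterior Inverse-Gamma(17/3, 1609/32)
obs 9: x=-2 → posterior Inverse-Gamma(37/6, 1673/32)
obs 10: x=2 → posterior Inverse-Gamma(20/3, 2249/32)
obs 11: x=1 → posterior Inverse-Gamma(43/6, 2649/32)
obs 12: x=-1 → posterior Inverse-Gamma(23/3, 2793/32)
obs 13: x=-1/2 → posterior Inverse-Gamma(49/6, 2989/32)

alpha=49/6, beta=2989/32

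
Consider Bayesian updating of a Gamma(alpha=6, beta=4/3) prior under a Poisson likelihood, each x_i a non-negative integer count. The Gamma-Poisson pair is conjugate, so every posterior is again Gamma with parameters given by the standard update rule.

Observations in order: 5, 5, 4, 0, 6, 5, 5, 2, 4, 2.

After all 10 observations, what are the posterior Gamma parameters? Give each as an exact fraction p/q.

obs 1: x=5 → posterior Gamma(11, 7/3)
obs 2: x=5 → posterior Gamma(16, 10/3)
obs 3: x=4 → posterior Gamma(20, 13/3)
obs 4: x=0 → posterior Gamma(20, 16/3)
obs 5: x=6 → posterior Gamma(26, 19/3)
obs 6: x=5 → posterior Gamma(31, 22/3)
obs 7: x=5 → posterior Gamma(36, 25/3)
obs 8: x=2 → posterior Gamma(38, 28/3)
obs 9: x=4 → posterior Gamma(42, 31/3)
obs 10: x=2 → posterior Gamma(44, 34/3)

alpha=44, beta=34/3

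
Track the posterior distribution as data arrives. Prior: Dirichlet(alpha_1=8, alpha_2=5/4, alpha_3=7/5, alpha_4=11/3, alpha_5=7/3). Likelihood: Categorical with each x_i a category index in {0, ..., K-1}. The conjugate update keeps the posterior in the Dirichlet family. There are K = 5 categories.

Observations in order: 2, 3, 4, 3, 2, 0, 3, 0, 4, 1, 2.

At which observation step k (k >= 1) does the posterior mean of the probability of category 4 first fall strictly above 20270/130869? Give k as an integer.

k = 3

obs 1: x=2 → posterior Dirichlet(8, 5/4, 12/5, 11/3, 7/3)
obs 2: x=3 → posterior Dirichlet(8, 5/4, 12/5, 14/3, 7/3)
obs 3: x=4 → posterior Dirichlet(8, 5/4, 12/5, 14/3, 10/3)
obs 4: x=3 → posterior Dirichlet(8, 5/4, 12/5, 17/3, 10/3)
obs 5: x=2 → posterior Dirichlet(8, 5/4, 17/5, 17/3, 10/3)
obs 6: x=0 → posterior Dirichlet(9, 5/4, 17/5, 17/3, 10/3)
obs 7: x=3 → posterior Dirichlet(9, 5/4, 17/5, 20/3, 10/3)
obs 8: x=0 → posterior Dirichlet(10, 5/4, 17/5, 20/3, 10/3)
obs 9: x=4 → posterior Dirichlet(10, 5/4, 17/5, 20/3, 13/3)
obs 10: x=1 → posterior Dirichlet(10, 9/4, 17/5, 20/3, 13/3)
obs 11: x=2 → posterior Dirichlet(10, 9/4, 22/5, 20/3, 13/3)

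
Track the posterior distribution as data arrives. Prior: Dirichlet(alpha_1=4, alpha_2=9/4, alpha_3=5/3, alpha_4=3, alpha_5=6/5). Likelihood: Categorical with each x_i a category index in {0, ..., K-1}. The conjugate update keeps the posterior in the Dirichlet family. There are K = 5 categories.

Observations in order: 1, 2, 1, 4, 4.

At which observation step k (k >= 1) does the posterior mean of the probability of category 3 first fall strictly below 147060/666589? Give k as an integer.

obs 1: x=1 → posterior Dirichlet(4, 13/4, 5/3, 3, 6/5)
obs 2: x=2 → posterior Dirichlet(4, 13/4, 8/3, 3, 6/5)
obs 3: x=1 → posterior Dirichlet(4, 17/4, 8/3, 3, 6/5)
obs 4: x=4 → posterior Dirichlet(4, 17/4, 8/3, 3, 11/5)
obs 5: x=4 → posterior Dirichlet(4, 17/4, 8/3, 3, 16/5)

k = 2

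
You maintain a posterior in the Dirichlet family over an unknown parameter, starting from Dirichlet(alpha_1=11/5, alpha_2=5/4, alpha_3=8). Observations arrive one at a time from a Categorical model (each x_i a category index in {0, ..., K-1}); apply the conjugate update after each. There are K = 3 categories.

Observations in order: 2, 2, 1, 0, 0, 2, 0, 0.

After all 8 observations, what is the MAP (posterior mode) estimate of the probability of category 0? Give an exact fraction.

104/329

obs 1: x=2 → posterior Dirichlet(11/5, 5/4, 9)
obs 2: x=2 → posterior Dirichlet(11/5, 5/4, 10)
obs 3: x=1 → posterior Dirichlet(11/5, 9/4, 10)
obs 4: x=0 → posterior Dirichlet(16/5, 9/4, 10)
obs 5: x=0 → posterior Dirichlet(21/5, 9/4, 10)
obs 6: x=2 → posterior Dirichlet(21/5, 9/4, 11)
obs 7: x=0 → posterior Dirichlet(26/5, 9/4, 11)
obs 8: x=0 → posterior Dirichlet(31/5, 9/4, 11)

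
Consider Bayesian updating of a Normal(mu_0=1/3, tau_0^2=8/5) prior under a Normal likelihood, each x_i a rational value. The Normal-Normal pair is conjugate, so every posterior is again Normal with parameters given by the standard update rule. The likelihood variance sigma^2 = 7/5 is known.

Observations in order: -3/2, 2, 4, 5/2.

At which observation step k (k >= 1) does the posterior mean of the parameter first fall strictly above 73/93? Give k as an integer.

obs 1: x=-3/2 → posterior Normal(-29/45, 56/75)
obs 2: x=2 → posterior Normal(19/69, 56/115)
obs 3: x=4 → posterior Normal(115/93, 56/155)
obs 4: x=5/2 → posterior Normal(175/117, 56/195)

k = 3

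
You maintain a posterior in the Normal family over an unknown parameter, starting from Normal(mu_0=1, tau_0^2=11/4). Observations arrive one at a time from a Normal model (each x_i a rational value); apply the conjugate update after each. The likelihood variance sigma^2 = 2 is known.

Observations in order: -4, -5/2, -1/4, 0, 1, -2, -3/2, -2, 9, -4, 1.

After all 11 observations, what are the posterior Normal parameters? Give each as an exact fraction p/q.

obs 1: x=-4 → posterior Normal(-36/19, 22/19)
obs 2: x=-5/2 → posterior Normal(-127/60, 11/15)
obs 3: x=-1/4 → posterior Normal(-265/164, 22/41)
obs 4: x=0 → posterior Normal(-265/208, 11/26)
obs 5: x=1 → posterior Normal(-221/252, 22/63)
obs 6: x=-2 → posterior Normal(-309/296, 11/37)
obs 7: x=-3/2 → posterior Normal(-75/68, 22/85)
obs 8: x=-2 → posterior Normal(-463/384, 11/48)
obs 9: x=9 → posterior Normal(-67/428, 22/107)
obs 10: x=-4 → posterior Normal(-243/472, 11/59)
obs 11: x=1 → posterior Normal(-199/516, 22/129)

mu_0=-199/516, tau_0^2=22/129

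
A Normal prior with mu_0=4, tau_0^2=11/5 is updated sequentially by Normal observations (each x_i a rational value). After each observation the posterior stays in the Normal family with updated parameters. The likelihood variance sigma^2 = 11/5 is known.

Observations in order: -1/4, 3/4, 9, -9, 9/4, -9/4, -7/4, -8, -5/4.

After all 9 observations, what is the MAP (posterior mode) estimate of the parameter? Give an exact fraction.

obs 1: x=-1/4 → posterior Normal(15/8, 11/10)
obs 2: x=3/4 → posterior Normal(3/2, 11/15)
obs 3: x=9 → posterior Normal(27/8, 11/20)
obs 4: x=-9 → posterior Normal(9/10, 11/25)
obs 5: x=9/4 → posterior Normal(9/8, 11/30)
obs 6: x=-9/4 → posterior Normal(9/14, 11/35)
obs 7: x=-7/4 → posterior Normal(11/32, 11/40)
obs 8: x=-8 → posterior Normal(-7/12, 11/45)
obs 9: x=-5/4 → posterior Normal(-13/20, 11/50)

-13/20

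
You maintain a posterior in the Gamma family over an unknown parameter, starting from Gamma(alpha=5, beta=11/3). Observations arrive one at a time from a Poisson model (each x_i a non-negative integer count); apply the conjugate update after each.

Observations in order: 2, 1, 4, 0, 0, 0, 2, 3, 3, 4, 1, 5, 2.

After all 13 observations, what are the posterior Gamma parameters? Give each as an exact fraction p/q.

alpha=32, beta=50/3

obs 1: x=2 → posterior Gamma(7, 14/3)
obs 2: x=1 → posterior Gamma(8, 17/3)
obs 3: x=4 → posterior Gamma(12, 20/3)
obs 4: x=0 → posterior Gamma(12, 23/3)
obs 5: x=0 → posterior Gamma(12, 26/3)
obs 6: x=0 → posterior Gamma(12, 29/3)
obs 7: x=2 → posterior Gamma(14, 32/3)
obs 8: x=3 → posterior Gamma(17, 35/3)
obs 9: x=3 → posterior Gamma(20, 38/3)
obs 10: x=4 → posterior Gamma(24, 41/3)
obs 11: x=1 → posterior Gamma(25, 44/3)
obs 12: x=5 → posterior Gamma(30, 47/3)
obs 13: x=2 → posterior Gamma(32, 50/3)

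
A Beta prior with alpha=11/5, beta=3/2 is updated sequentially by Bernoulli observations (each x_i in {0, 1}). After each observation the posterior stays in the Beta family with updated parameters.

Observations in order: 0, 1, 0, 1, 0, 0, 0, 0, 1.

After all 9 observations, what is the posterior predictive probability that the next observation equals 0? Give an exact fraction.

obs 1: x=0 → posterior Beta(11/5, 5/2)
obs 2: x=1 → posterior Beta(16/5, 5/2)
obs 3: x=0 → posterior Beta(16/5, 7/2)
obs 4: x=1 → posterior Beta(21/5, 7/2)
obs 5: x=0 → posterior Beta(21/5, 9/2)
obs 6: x=0 → posterior Beta(21/5, 11/2)
obs 7: x=0 → posterior Beta(21/5, 13/2)
obs 8: x=0 → posterior Beta(21/5, 15/2)
obs 9: x=1 → posterior Beta(26/5, 15/2)

75/127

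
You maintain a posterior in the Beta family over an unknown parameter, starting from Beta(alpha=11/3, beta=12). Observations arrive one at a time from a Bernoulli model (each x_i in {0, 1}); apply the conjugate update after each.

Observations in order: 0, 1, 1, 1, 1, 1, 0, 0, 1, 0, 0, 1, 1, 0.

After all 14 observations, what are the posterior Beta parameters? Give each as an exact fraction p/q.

obs 1: x=0 → posterior Beta(11/3, 13)
obs 2: x=1 → posterior Beta(14/3, 13)
obs 3: x=1 → posterior Beta(17/3, 13)
obs 4: x=1 → posterior Beta(20/3, 13)
obs 5: x=1 → posterior Beta(23/3, 13)
obs 6: x=1 → posterior Beta(26/3, 13)
obs 7: x=0 → posterior Beta(26/3, 14)
obs 8: x=0 → posterior Beta(26/3, 15)
obs 9: x=1 → posterior Beta(29/3, 15)
obs 10: x=0 → posterior Beta(29/3, 16)
obs 11: x=0 → posterior Beta(29/3, 17)
obs 12: x=1 → posterior Beta(32/3, 17)
obs 13: x=1 → posterior Beta(35/3, 17)
obs 14: x=0 → posterior Beta(35/3, 18)

alpha=35/3, beta=18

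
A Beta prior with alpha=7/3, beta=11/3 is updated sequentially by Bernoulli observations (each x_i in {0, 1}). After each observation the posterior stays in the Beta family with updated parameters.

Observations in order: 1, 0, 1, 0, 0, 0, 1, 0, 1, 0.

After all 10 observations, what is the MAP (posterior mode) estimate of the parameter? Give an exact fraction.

8/21

obs 1: x=1 → posterior Beta(10/3, 11/3)
obs 2: x=0 → posterior Beta(10/3, 14/3)
obs 3: x=1 → posterior Beta(13/3, 14/3)
obs 4: x=0 → posterior Beta(13/3, 17/3)
obs 5: x=0 → posterior Beta(13/3, 20/3)
obs 6: x=0 → posterior Beta(13/3, 23/3)
obs 7: x=1 → posterior Beta(16/3, 23/3)
obs 8: x=0 → posterior Beta(16/3, 26/3)
obs 9: x=1 → posterior Beta(19/3, 26/3)
obs 10: x=0 → posterior Beta(19/3, 29/3)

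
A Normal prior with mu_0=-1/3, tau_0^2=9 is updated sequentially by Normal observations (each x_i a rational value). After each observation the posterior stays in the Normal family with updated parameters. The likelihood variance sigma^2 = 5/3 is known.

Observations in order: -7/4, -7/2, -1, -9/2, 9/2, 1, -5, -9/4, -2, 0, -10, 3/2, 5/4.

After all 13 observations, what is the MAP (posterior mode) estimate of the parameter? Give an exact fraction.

-7067/4272

obs 1: x=-7/4 → posterior Normal(-587/384, 45/32)
obs 2: x=-7/2 → posterior Normal(-1721/708, 45/59)
obs 3: x=-1 → posterior Normal(-2045/1032, 45/86)
obs 4: x=-9/2 → posterior Normal(-31/12, 45/113)
obs 5: x=9/2 → posterior Normal(-409/336, 9/28)
obs 6: x=1 → posterior Normal(-1721/2004, 45/167)
obs 7: x=-5 → posterior Normal(-3341/2328, 45/194)
obs 8: x=-9/4 → posterior Normal(-2035/1326, 45/221)
obs 9: x=-2 → posterior Normal(-2359/1488, 45/248)
obs 10: x=0 → posterior Normal(-2359/1650, 9/55)
obs 11: x=-10 → posterior Normal(-3979/1812, 45/302)
obs 12: x=3/2 → posterior Normal(-1868/987, 45/329)
obs 13: x=5/4 → posterior Normal(-7067/4272, 45/356)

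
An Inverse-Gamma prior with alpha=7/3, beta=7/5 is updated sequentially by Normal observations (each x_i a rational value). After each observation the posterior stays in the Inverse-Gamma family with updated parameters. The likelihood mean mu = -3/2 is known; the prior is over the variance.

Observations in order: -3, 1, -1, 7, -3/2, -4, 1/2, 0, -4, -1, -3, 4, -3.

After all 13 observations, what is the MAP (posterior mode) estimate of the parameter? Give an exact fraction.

obs 1: x=-3 → posterior Inverse-Gamma(17/6, 101/40)
obs 2: x=1 → posterior Inverse-Gamma(10/3, 113/20)
obs 3: x=-1 → posterior Inverse-Gamma(23/6, 231/40)
obs 4: x=7 → posterior Inverse-Gamma(13/3, 419/10)
obs 5: x=-3/2 → posterior Inverse-Gamma(29/6, 419/10)
obs 6: x=-4 → posterior Inverse-Gamma(16/3, 1801/40)
obs 7: x=1/2 → posterior Inverse-Gamma(35/6, 1881/40)
obs 8: x=0 → posterior Inverse-Gamma(19/3, 963/20)
obs 9: x=-4 → posterior Inverse-Gamma(41/6, 2051/40)
obs 10: x=-1 → posterior Inverse-Gamma(22/3, 257/5)
obs 11: x=-3 → posterior Inverse-Gamma(47/6, 2101/40)
obs 12: x=4 → posterior Inverse-Gamma(25/3, 1353/20)
obs 13: x=-3 → posterior Inverse-Gamma(53/6, 2751/40)

8253/1180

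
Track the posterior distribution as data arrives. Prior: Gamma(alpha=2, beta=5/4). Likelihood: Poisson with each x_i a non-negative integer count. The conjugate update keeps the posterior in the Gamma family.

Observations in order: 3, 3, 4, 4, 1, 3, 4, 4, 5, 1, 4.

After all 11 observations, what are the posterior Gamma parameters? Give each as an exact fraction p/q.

alpha=38, beta=49/4

obs 1: x=3 → posterior Gamma(5, 9/4)
obs 2: x=3 → posterior Gamma(8, 13/4)
obs 3: x=4 → posterior Gamma(12, 17/4)
obs 4: x=4 → posterior Gamma(16, 21/4)
obs 5: x=1 → posterior Gamma(17, 25/4)
obs 6: x=3 → posterior Gamma(20, 29/4)
obs 7: x=4 → posterior Gamma(24, 33/4)
obs 8: x=4 → posterior Gamma(28, 37/4)
obs 9: x=5 → posterior Gamma(33, 41/4)
obs 10: x=1 → posterior Gamma(34, 45/4)
obs 11: x=4 → posterior Gamma(38, 49/4)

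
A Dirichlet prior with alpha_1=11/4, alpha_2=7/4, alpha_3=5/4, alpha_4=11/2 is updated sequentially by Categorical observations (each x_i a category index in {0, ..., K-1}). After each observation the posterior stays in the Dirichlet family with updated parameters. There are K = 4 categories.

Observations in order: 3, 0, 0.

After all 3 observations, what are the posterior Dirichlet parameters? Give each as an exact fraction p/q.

alpha_1=19/4, alpha_2=7/4, alpha_3=5/4, alpha_4=13/2

obs 1: x=3 → posterior Dirichlet(11/4, 7/4, 5/4, 13/2)
obs 2: x=0 → posterior Dirichlet(15/4, 7/4, 5/4, 13/2)
obs 3: x=0 → posterior Dirichlet(19/4, 7/4, 5/4, 13/2)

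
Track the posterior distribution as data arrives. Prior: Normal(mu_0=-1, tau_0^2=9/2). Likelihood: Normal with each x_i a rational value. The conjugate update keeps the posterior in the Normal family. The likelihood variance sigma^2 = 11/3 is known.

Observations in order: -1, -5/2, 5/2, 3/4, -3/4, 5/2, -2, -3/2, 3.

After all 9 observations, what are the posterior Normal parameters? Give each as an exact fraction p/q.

mu_0=1/53, tau_0^2=99/265

obs 1: x=-1 → posterior Normal(-1, 99/49)
obs 2: x=-5/2 → posterior Normal(-233/152, 99/76)
obs 3: x=5/2 → posterior Normal(-49/103, 99/103)
obs 4: x=3/4 → posterior Normal(-23/104, 99/130)
obs 5: x=-3/4 → posterior Normal(-49/157, 99/157)
obs 6: x=5/2 → posterior Normal(37/368, 99/184)
obs 7: x=-2 → posterior Normal(-71/422, 99/211)
obs 8: x=-3/2 → posterior Normal(-38/119, 99/238)
obs 9: x=3 → posterior Normal(1/53, 99/265)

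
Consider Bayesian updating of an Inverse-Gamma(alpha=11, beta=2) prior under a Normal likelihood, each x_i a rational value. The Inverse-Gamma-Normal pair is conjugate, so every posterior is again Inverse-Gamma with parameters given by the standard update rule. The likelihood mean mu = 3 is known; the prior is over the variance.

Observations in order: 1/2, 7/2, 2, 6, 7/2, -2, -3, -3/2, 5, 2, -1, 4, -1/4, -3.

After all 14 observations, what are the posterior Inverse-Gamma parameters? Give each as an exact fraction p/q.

obs 1: x=1/2 → posterior Inverse-Gamma(23/2, 41/8)
obs 2: x=7/2 → posterior Inverse-Gamma(12, 21/4)
obs 3: x=2 → posterior Inverse-Gamma(25/2, 23/4)
obs 4: x=6 → posterior Inverse-Gamma(13, 41/4)
obs 5: x=7/2 → posterior Inverse-Gamma(27/2, 83/8)
obs 6: x=-2 → posterior Inverse-Gamma(14, 183/8)
obs 7: x=-3 → posterior Inverse-Gamma(29/2, 327/8)
obs 8: x=-3/2 → posterior Inverse-Gamma(15, 51)
obs 9: x=5 → posterior Inverse-Gamma(31/2, 53)
obs 10: x=2 → posterior Inverse-Gamma(16, 107/2)
obs 11: x=-1 → posterior Inverse-Gamma(33/2, 123/2)
obs 12: x=4 → posterior Inverse-Gamma(17, 62)
obs 13: x=-1/4 → posterior Inverse-Gamma(35/2, 2153/32)
obs 14: x=-3 → posterior Inverse-Gamma(18, 2729/32)

alpha=18, beta=2729/32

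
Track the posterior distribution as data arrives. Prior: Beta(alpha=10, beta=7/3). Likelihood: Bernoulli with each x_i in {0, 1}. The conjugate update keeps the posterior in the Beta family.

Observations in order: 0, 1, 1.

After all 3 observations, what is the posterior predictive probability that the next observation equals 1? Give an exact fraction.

18/23

obs 1: x=0 → posterior Beta(10, 10/3)
obs 2: x=1 → posterior Beta(11, 10/3)
obs 3: x=1 → posterior Beta(12, 10/3)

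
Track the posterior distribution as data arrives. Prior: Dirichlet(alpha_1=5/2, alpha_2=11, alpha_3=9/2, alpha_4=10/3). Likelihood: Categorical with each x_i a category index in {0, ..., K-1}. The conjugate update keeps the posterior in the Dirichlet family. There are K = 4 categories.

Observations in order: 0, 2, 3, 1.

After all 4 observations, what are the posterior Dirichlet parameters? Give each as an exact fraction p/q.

obs 1: x=0 → posterior Dirichlet(7/2, 11, 9/2, 10/3)
obs 2: x=2 → posterior Dirichlet(7/2, 11, 11/2, 10/3)
obs 3: x=3 → posterior Dirichlet(7/2, 11, 11/2, 13/3)
obs 4: x=1 → posterior Dirichlet(7/2, 12, 11/2, 13/3)

alpha_1=7/2, alpha_2=12, alpha_3=11/2, alpha_4=13/3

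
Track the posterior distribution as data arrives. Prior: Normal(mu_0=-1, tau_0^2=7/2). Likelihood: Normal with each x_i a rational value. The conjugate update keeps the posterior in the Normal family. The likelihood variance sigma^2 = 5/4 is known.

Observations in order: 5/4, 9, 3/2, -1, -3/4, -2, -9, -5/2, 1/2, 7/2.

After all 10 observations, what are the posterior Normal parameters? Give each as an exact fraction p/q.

obs 1: x=5/4 → posterior Normal(25/38, 35/38)
obs 2: x=9 → posterior Normal(277/66, 35/66)
obs 3: x=3/2 → posterior Normal(319/94, 35/94)
obs 4: x=-1 → posterior Normal(291/122, 35/122)
obs 5: x=-3/4 → posterior Normal(9/5, 7/30)
obs 6: x=-2 → posterior Normal(107/89, 35/178)
obs 7: x=-9 → posterior Normal(-19/103, 35/206)
obs 8: x=-5/2 → posterior Normal(-6/13, 35/234)
obs 9: x=1/2 → posterior Normal(-47/131, 35/262)
obs 10: x=7/2 → posterior Normal(2/145, 7/58)

mu_0=2/145, tau_0^2=7/58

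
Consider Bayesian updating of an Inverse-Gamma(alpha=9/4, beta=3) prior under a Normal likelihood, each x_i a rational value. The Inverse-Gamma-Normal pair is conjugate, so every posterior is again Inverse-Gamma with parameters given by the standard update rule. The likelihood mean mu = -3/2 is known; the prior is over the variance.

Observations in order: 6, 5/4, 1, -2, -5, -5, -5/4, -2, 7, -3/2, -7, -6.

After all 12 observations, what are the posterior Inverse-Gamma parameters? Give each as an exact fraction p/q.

alpha=33/4, beta=1791/16

obs 1: x=6 → posterior Inverse-Gamma(11/4, 249/8)
obs 2: x=5/4 → posterior Inverse-Gamma(13/4, 1117/32)
obs 3: x=1 → posterior Inverse-Gamma(15/4, 1217/32)
obs 4: x=-2 → posterior Inverse-Gamma(17/4, 1221/32)
obs 5: x=-5 → posterior Inverse-Gamma(19/4, 1417/32)
obs 6: x=-5 → posterior Inverse-Gamma(21/4, 1613/32)
obs 7: x=-5/4 → posterior Inverse-Gamma(23/4, 807/16)
obs 8: x=-2 → posterior Inverse-Gamma(25/4, 809/16)
obs 9: x=7 → posterior Inverse-Gamma(27/4, 1387/16)
obs 10: x=-3/2 → posterior Inverse-Gamma(29/4, 1387/16)
obs 11: x=-7 → posterior Inverse-Gamma(31/4, 1629/16)
obs 12: x=-6 → posterior Inverse-Gamma(33/4, 1791/16)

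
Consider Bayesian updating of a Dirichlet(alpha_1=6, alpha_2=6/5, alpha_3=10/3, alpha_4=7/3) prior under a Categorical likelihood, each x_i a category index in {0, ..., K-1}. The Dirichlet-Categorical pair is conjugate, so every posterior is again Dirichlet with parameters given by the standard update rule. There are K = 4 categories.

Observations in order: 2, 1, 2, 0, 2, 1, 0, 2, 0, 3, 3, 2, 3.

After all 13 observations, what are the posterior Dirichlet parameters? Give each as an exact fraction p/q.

obs 1: x=2 → posterior Dirichlet(6, 6/5, 13/3, 7/3)
obs 2: x=1 → posterior Dirichlet(6, 11/5, 13/3, 7/3)
obs 3: x=2 → posterior Dirichlet(6, 11/5, 16/3, 7/3)
obs 4: x=0 → posterior Dirichlet(7, 11/5, 16/3, 7/3)
obs 5: x=2 → posterior Dirichlet(7, 11/5, 19/3, 7/3)
obs 6: x=1 → posterior Dirichlet(7, 16/5, 19/3, 7/3)
obs 7: x=0 → posterior Dirichlet(8, 16/5, 19/3, 7/3)
obs 8: x=2 → posterior Dirichlet(8, 16/5, 22/3, 7/3)
obs 9: x=0 → posterior Dirichlet(9, 16/5, 22/3, 7/3)
obs 10: x=3 → posterior Dirichlet(9, 16/5, 22/3, 10/3)
obs 11: x=3 → posterior Dirichlet(9, 16/5, 22/3, 13/3)
obs 12: x=2 → posterior Dirichlet(9, 16/5, 25/3, 13/3)
obs 13: x=3 → posterior Dirichlet(9, 16/5, 25/3, 16/3)

alpha_1=9, alpha_2=16/5, alpha_3=25/3, alpha_4=16/3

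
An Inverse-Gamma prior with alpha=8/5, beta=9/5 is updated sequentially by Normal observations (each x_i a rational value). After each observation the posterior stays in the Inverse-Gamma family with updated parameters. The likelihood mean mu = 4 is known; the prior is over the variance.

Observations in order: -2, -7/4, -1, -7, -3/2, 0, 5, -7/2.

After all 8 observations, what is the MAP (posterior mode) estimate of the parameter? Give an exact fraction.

obs 1: x=-2 → posterior Inverse-Gamma(21/10, 99/5)
obs 2: x=-7/4 → posterior Inverse-Gamma(13/5, 5813/160)
obs 3: x=-1 → posterior Inverse-Gamma(31/10, 7813/160)
obs 4: x=-7 → posterior Inverse-Gamma(18/5, 17493/160)
obs 5: x=-3/2 → posterior Inverse-Gamma(41/10, 19913/160)
obs 6: x=0 → posterior Inverse-Gamma(23/5, 21193/160)
obs 7: x=5 → posterior Inverse-Gamma(51/10, 21273/160)
obs 8: x=-7/2 → posterior Inverse-Gamma(28/5, 25773/160)

781/32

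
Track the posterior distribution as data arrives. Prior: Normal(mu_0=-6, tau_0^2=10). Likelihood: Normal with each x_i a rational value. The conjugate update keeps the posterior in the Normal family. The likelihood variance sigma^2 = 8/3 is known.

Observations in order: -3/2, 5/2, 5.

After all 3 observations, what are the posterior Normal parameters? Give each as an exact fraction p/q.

obs 1: x=-3/2 → posterior Normal(-93/38, 40/19)
obs 2: x=5/2 → posterior Normal(-9/34, 20/17)
obs 3: x=5 → posterior Normal(66/49, 40/49)

mu_0=66/49, tau_0^2=40/49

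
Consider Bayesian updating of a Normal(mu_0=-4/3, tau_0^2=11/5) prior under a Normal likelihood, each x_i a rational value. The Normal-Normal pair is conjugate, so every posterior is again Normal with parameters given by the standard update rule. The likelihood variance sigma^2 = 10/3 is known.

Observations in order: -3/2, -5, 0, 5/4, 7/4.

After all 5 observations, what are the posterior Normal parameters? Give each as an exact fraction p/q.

obs 1: x=-3/2 → posterior Normal(-697/498, 110/83)
obs 2: x=-5 → posterior Normal(-1687/696, 55/58)
obs 3: x=0 → posterior Normal(-1687/894, 110/149)
obs 4: x=5/4 → posterior Normal(-2879/2184, 55/91)
obs 5: x=7/4 → posterior Normal(-1093/1290, 22/43)

mu_0=-1093/1290, tau_0^2=22/43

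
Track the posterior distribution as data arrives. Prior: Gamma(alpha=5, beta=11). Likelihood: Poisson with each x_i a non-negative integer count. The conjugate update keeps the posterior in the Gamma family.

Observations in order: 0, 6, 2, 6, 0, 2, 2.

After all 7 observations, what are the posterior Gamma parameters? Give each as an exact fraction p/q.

obs 1: x=0 → posterior Gamma(5, 12)
obs 2: x=6 → posterior Gamma(11, 13)
obs 3: x=2 → posterior Gamma(13, 14)
obs 4: x=6 → posterior Gamma(19, 15)
obs 5: x=0 → posterior Gamma(19, 16)
obs 6: x=2 → posterior Gamma(21, 17)
obs 7: x=2 → posterior Gamma(23, 18)

alpha=23, beta=18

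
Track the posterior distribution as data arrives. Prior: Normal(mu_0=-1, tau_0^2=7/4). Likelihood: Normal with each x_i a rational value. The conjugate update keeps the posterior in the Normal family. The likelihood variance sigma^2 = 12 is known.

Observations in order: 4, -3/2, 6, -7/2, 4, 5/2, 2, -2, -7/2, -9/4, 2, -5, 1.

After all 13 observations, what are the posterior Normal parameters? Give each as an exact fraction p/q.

obs 1: x=4 → posterior Normal(-4/11, 84/55)
obs 2: x=-3/2 → posterior Normal(-61/124, 42/31)
obs 3: x=6 → posterior Normal(1/6, 28/23)
obs 4: x=-7/2 → posterior Normal(-13/76, 21/19)
obs 5: x=4 → posterior Normal(15/83, 84/83)
obs 6: x=5/2 → posterior Normal(13/36, 14/15)
obs 7: x=2 → posterior Normal(93/194, 84/97)
obs 8: x=-2 → posterior Normal(5/16, 21/26)
obs 9: x=-7/2 → posterior Normal(8/111, 28/37)
obs 10: x=-9/4 → posterior Normal(-31/472, 42/59)
obs 11: x=2 → posterior Normal(1/20, 84/125)
obs 12: x=-5 → posterior Normal(-115/528, 7/11)
obs 13: x=1 → posterior Normal(-87/556, 84/139)

mu_0=-87/556, tau_0^2=84/139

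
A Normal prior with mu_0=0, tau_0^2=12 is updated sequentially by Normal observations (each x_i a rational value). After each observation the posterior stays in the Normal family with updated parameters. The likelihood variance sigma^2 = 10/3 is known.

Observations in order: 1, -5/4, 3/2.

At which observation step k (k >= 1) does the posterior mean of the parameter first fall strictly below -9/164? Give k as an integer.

k = 2

obs 1: x=1 → posterior Normal(18/23, 60/23)
obs 2: x=-5/4 → posterior Normal(-9/82, 60/41)
obs 3: x=3/2 → posterior Normal(45/118, 60/59)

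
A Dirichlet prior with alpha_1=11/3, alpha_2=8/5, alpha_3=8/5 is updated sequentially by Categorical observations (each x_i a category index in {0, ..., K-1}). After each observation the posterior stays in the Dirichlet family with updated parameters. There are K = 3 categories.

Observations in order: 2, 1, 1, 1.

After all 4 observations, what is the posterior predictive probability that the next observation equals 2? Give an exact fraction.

obs 1: x=2 → posterior Dirichlet(11/3, 8/5, 13/5)
obs 2: x=1 → posterior Dirichlet(11/3, 13/5, 13/5)
obs 3: x=1 → posterior Dirichlet(11/3, 18/5, 13/5)
obs 4: x=1 → posterior Dirichlet(11/3, 23/5, 13/5)

39/163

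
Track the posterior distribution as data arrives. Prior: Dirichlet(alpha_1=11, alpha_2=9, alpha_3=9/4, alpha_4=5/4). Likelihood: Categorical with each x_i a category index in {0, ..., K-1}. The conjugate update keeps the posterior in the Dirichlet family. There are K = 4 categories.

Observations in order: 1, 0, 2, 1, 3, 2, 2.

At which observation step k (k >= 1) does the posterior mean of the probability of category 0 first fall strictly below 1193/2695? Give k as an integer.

obs 1: x=1 → posterior Dirichlet(11, 10, 9/4, 5/4)
obs 2: x=0 → posterior Dirichlet(12, 10, 9/4, 5/4)
obs 3: x=2 → posterior Dirichlet(12, 10, 13/4, 5/4)
obs 4: x=1 → posterior Dirichlet(12, 11, 13/4, 5/4)
obs 5: x=3 → posterior Dirichlet(12, 11, 13/4, 9/4)
obs 6: x=2 → posterior Dirichlet(12, 11, 17/4, 9/4)
obs 7: x=2 → posterior Dirichlet(12, 11, 21/4, 9/4)

k = 4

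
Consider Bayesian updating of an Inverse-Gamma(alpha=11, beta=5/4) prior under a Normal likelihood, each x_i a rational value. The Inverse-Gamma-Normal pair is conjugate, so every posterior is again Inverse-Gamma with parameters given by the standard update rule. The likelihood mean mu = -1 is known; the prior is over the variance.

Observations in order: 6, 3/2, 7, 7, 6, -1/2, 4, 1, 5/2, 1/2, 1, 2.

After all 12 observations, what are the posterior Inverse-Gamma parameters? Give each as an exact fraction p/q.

alpha=17, beta=583/4

obs 1: x=6 → posterior Inverse-Gamma(23/2, 103/4)
obs 2: x=3/2 → posterior Inverse-Gamma(12, 231/8)
obs 3: x=7 → posterior Inverse-Gamma(25/2, 487/8)
obs 4: x=7 → posterior Inverse-Gamma(13, 743/8)
obs 5: x=6 → posterior Inverse-Gamma(27/2, 939/8)
obs 6: x=-1/2 → posterior Inverse-Gamma(14, 235/2)
obs 7: x=4 → posterior Inverse-Gamma(29/2, 130)
obs 8: x=1 → posterior Inverse-Gamma(15, 132)
obs 9: x=5/2 → posterior Inverse-Gamma(31/2, 1105/8)
obs 10: x=1/2 → posterior Inverse-Gamma(16, 557/4)
obs 11: x=1 → posterior Inverse-Gamma(33/2, 565/4)
obs 12: x=2 → posterior Inverse-Gamma(17, 583/4)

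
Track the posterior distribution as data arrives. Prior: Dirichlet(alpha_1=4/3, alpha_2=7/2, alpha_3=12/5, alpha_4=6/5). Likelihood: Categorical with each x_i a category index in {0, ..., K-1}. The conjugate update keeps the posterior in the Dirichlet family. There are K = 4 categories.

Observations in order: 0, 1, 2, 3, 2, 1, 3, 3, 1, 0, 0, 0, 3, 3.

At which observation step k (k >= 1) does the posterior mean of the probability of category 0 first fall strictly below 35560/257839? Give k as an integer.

k = 9

obs 1: x=0 → posterior Dirichlet(7/3, 7/2, 12/5, 6/5)
obs 2: x=1 → posterior Dirichlet(7/3, 9/2, 12/5, 6/5)
obs 3: x=2 → posterior Dirichlet(7/3, 9/2, 17/5, 6/5)
obs 4: x=3 → posterior Dirichlet(7/3, 9/2, 17/5, 11/5)
obs 5: x=2 → posterior Dirichlet(7/3, 9/2, 22/5, 11/5)
obs 6: x=1 → posterior Dirichlet(7/3, 11/2, 22/5, 11/5)
obs 7: x=3 → posterior Dirichlet(7/3, 11/2, 22/5, 16/5)
obs 8: x=3 → posterior Dirichlet(7/3, 11/2, 22/5, 21/5)
obs 9: x=1 → posterior Dirichlet(7/3, 13/2, 22/5, 21/5)
obs 10: x=0 → posterior Dirichlet(10/3, 13/2, 22/5, 21/5)
obs 11: x=0 → posterior Dirichlet(13/3, 13/2, 22/5, 21/5)
obs 12: x=0 → posterior Dirichlet(16/3, 13/2, 22/5, 21/5)
obs 13: x=3 → posterior Dirichlet(16/3, 13/2, 22/5, 26/5)
obs 14: x=3 → posterior Dirichlet(16/3, 13/2, 22/5, 31/5)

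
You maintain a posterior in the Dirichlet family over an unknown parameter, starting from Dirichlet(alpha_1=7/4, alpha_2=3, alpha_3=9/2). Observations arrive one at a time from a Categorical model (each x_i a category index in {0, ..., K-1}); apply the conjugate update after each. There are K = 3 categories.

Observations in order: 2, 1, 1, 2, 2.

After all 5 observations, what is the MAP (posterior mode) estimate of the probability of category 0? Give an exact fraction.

obs 1: x=2 → posterior Dirichlet(7/4, 3, 11/2)
obs 2: x=1 → posterior Dirichlet(7/4, 4, 11/2)
obs 3: x=1 → posterior Dirichlet(7/4, 5, 11/2)
obs 4: x=2 → posterior Dirichlet(7/4, 5, 13/2)
obs 5: x=2 → posterior Dirichlet(7/4, 5, 15/2)

1/15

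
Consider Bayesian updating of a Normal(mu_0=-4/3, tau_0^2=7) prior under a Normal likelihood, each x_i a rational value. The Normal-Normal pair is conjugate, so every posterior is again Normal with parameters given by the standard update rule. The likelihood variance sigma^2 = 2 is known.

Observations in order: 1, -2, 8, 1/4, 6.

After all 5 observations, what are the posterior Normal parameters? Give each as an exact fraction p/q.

obs 1: x=1 → posterior Normal(13/27, 14/9)
obs 2: x=-2 → posterior Normal(-29/48, 7/8)
obs 3: x=8 → posterior Normal(139/69, 14/23)
obs 4: x=1/4 → posterior Normal(577/360, 7/15)
obs 5: x=6 → posterior Normal(1081/444, 14/37)

mu_0=1081/444, tau_0^2=14/37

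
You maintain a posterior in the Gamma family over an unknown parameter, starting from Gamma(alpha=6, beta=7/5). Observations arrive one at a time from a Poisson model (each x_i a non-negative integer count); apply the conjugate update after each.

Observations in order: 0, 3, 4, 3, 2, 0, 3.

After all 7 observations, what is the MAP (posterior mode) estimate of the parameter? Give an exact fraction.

50/21

obs 1: x=0 → posterior Gamma(6, 12/5)
obs 2: x=3 → posterior Gamma(9, 17/5)
obs 3: x=4 → posterior Gamma(13, 22/5)
obs 4: x=3 → posterior Gamma(16, 27/5)
obs 5: x=2 → posterior Gamma(18, 32/5)
obs 6: x=0 → posterior Gamma(18, 37/5)
obs 7: x=3 → posterior Gamma(21, 42/5)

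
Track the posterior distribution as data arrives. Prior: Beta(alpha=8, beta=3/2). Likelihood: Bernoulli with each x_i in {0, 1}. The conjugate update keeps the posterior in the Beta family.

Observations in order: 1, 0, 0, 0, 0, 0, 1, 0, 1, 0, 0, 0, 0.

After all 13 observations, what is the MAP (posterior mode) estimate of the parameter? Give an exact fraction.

obs 1: x=1 → posterior Beta(9, 3/2)
obs 2: x=0 → posterior Beta(9, 5/2)
obs 3: x=0 → posterior Beta(9, 7/2)
obs 4: x=0 → posterior Beta(9, 9/2)
obs 5: x=0 → posterior Beta(9, 11/2)
obs 6: x=0 → posterior Beta(9, 13/2)
obs 7: x=1 → posterior Beta(10, 13/2)
obs 8: x=0 → posterior Beta(10, 15/2)
obs 9: x=1 → posterior Beta(11, 15/2)
obs 10: x=0 → posterior Beta(11, 17/2)
obs 11: x=0 → posterior Beta(11, 19/2)
obs 12: x=0 → posterior Beta(11, 21/2)
obs 13: x=0 → posterior Beta(11, 23/2)

20/41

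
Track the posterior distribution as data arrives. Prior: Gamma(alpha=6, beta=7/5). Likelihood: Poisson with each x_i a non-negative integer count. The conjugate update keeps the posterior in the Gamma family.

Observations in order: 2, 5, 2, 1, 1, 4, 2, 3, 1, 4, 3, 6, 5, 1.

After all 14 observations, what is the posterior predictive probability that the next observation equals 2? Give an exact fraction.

obs 1: x=2 → posterior Gamma(8, 12/5)
obs 2: x=5 → posterior Gamma(13, 17/5)
obs 3: x=2 → posterior Gamma(15, 22/5)
obs 4: x=1 → posterior Gamma(16, 27/5)
obs 5: x=1 → posterior Gamma(17, 32/5)
obs 6: x=4 → posterior Gamma(21, 37/5)
obs 7: x=2 → posterior Gamma(23, 42/5)
obs 8: x=3 → posterior Gamma(26, 47/5)
obs 9: x=1 → posterior Gamma(27, 52/5)
obs 10: x=4 → posterior Gamma(31, 57/5)
obs 11: x=3 → posterior Gamma(34, 62/5)
obs 12: x=6 → posterior Gamma(40, 67/5)
obs 13: x=5 → posterior Gamma(45, 72/5)
obs 14: x=1 → posterior Gamma(46, 77/5)

16230767644994340995959827164551919256597309473456496491990283058243424621625504547527445225/72956655112677413373825072715813100116248999955252754314263300575525995101620567134726782976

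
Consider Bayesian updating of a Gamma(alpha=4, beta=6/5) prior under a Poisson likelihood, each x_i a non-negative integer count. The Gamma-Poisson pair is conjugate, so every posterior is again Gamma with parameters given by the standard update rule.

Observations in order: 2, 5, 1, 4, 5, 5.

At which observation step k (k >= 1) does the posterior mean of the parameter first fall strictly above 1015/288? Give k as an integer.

obs 1: x=2 → posterior Gamma(6, 11/5)
obs 2: x=5 → posterior Gamma(11, 16/5)
obs 3: x=1 → posterior Gamma(12, 21/5)
obs 4: x=4 → posterior Gamma(16, 26/5)
obs 5: x=5 → posterior Gamma(21, 31/5)
obs 6: x=5 → posterior Gamma(26, 36/5)

k = 6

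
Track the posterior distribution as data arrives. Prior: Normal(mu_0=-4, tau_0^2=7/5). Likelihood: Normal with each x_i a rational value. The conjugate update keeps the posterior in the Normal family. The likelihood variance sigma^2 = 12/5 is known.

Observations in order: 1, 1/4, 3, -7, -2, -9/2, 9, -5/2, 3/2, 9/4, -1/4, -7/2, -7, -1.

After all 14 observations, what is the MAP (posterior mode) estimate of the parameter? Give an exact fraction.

-493/440

obs 1: x=1 → posterior Normal(-41/19, 84/95)
obs 2: x=1/4 → posterior Normal(-157/104, 42/65)
obs 3: x=3 → posterior Normal(-73/132, 28/55)
obs 4: x=-7 → posterior Normal(-269/160, 21/50)
obs 5: x=-2 → posterior Normal(-325/188, 84/235)
obs 6: x=-9/2 → posterior Normal(-451/216, 14/45)
obs 7: x=9 → posterior Normal(-199/244, 84/305)
obs 8: x=-5/2 → posterior Normal(-269/272, 21/85)
obs 9: x=3/2 → posterior Normal(-227/300, 28/125)
obs 10: x=9/4 → posterior Normal(-1/2, 42/205)
obs 11: x=-1/4 → posterior Normal(-171/356, 84/445)
obs 12: x=-7/2 → posterior Normal(-269/384, 7/40)
obs 13: x=-7 → posterior Normal(-465/412, 84/515)
obs 14: x=-1 → posterior Normal(-493/440, 42/275)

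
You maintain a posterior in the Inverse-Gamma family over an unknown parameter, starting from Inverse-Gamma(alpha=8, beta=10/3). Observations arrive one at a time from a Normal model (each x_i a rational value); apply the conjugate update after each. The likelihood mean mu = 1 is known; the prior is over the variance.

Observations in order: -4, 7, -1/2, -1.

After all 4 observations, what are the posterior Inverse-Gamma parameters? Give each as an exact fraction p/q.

obs 1: x=-4 → posterior Inverse-Gamma(17/2, 95/6)
obs 2: x=7 → posterior Inverse-Gamma(9, 203/6)
obs 3: x=-1/2 → posterior Inverse-Gamma(19/2, 839/24)
obs 4: x=-1 → posterior Inverse-Gamma(10, 887/24)

alpha=10, beta=887/24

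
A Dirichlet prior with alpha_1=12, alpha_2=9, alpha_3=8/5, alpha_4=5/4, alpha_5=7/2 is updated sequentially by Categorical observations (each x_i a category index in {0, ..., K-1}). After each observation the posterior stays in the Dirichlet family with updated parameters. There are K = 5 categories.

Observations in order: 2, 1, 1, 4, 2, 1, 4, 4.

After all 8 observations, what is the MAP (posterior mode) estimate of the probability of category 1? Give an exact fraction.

obs 1: x=2 → posterior Dirichlet(12, 9, 13/5, 5/4, 7/2)
obs 2: x=1 → posterior Dirichlet(12, 10, 13/5, 5/4, 7/2)
obs 3: x=1 → posterior Dirichlet(12, 11, 13/5, 5/4, 7/2)
obs 4: x=4 → posterior Dirichlet(12, 11, 13/5, 5/4, 9/2)
obs 5: x=2 → posterior Dirichlet(12, 11, 18/5, 5/4, 9/2)
obs 6: x=1 → posterior Dirichlet(12, 12, 18/5, 5/4, 9/2)
obs 7: x=4 → posterior Dirichlet(12, 12, 18/5, 5/4, 11/2)
obs 8: x=4 → posterior Dirichlet(12, 12, 18/5, 5/4, 13/2)

220/607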